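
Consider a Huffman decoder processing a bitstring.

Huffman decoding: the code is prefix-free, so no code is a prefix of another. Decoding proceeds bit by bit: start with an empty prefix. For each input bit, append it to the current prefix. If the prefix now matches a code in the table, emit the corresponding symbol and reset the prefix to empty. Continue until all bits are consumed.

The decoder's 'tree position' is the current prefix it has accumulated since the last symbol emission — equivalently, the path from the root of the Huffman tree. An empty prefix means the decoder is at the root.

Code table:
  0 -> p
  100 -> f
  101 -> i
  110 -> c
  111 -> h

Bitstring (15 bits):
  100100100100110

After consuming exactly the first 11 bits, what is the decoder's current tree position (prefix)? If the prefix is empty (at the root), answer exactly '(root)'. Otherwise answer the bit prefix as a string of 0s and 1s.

Bit 0: prefix='1' (no match yet)
Bit 1: prefix='10' (no match yet)
Bit 2: prefix='100' -> emit 'f', reset
Bit 3: prefix='1' (no match yet)
Bit 4: prefix='10' (no match yet)
Bit 5: prefix='100' -> emit 'f', reset
Bit 6: prefix='1' (no match yet)
Bit 7: prefix='10' (no match yet)
Bit 8: prefix='100' -> emit 'f', reset
Bit 9: prefix='1' (no match yet)
Bit 10: prefix='10' (no match yet)

Answer: 10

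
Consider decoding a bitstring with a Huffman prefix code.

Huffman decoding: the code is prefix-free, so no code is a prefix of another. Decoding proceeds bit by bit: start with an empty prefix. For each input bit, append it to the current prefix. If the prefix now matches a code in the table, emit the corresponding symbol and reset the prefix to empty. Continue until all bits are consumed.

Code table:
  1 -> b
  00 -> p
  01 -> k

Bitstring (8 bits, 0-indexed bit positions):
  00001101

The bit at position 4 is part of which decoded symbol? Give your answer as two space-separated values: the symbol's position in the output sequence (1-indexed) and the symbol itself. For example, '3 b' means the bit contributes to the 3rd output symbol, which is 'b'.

Bit 0: prefix='0' (no match yet)
Bit 1: prefix='00' -> emit 'p', reset
Bit 2: prefix='0' (no match yet)
Bit 3: prefix='00' -> emit 'p', reset
Bit 4: prefix='1' -> emit 'b', reset
Bit 5: prefix='1' -> emit 'b', reset
Bit 6: prefix='0' (no match yet)
Bit 7: prefix='01' -> emit 'k', reset

Answer: 3 b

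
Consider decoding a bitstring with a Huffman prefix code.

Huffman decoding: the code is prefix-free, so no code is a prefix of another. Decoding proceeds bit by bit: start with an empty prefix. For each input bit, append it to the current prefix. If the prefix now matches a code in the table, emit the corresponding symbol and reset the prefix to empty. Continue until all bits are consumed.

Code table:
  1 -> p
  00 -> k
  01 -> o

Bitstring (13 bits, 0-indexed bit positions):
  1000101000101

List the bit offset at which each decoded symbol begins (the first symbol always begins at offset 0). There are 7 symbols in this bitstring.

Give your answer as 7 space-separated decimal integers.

Answer: 0 1 3 5 7 9 11

Derivation:
Bit 0: prefix='1' -> emit 'p', reset
Bit 1: prefix='0' (no match yet)
Bit 2: prefix='00' -> emit 'k', reset
Bit 3: prefix='0' (no match yet)
Bit 4: prefix='01' -> emit 'o', reset
Bit 5: prefix='0' (no match yet)
Bit 6: prefix='01' -> emit 'o', reset
Bit 7: prefix='0' (no match yet)
Bit 8: prefix='00' -> emit 'k', reset
Bit 9: prefix='0' (no match yet)
Bit 10: prefix='01' -> emit 'o', reset
Bit 11: prefix='0' (no match yet)
Bit 12: prefix='01' -> emit 'o', reset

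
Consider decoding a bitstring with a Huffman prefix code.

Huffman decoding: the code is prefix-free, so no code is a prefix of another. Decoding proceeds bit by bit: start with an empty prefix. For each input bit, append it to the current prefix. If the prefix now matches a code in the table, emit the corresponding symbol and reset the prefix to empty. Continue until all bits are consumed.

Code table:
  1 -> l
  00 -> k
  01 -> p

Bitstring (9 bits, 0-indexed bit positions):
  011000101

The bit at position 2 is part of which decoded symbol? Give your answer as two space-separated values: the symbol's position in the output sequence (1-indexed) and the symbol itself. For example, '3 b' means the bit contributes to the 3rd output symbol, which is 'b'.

Answer: 2 l

Derivation:
Bit 0: prefix='0' (no match yet)
Bit 1: prefix='01' -> emit 'p', reset
Bit 2: prefix='1' -> emit 'l', reset
Bit 3: prefix='0' (no match yet)
Bit 4: prefix='00' -> emit 'k', reset
Bit 5: prefix='0' (no match yet)
Bit 6: prefix='01' -> emit 'p', reset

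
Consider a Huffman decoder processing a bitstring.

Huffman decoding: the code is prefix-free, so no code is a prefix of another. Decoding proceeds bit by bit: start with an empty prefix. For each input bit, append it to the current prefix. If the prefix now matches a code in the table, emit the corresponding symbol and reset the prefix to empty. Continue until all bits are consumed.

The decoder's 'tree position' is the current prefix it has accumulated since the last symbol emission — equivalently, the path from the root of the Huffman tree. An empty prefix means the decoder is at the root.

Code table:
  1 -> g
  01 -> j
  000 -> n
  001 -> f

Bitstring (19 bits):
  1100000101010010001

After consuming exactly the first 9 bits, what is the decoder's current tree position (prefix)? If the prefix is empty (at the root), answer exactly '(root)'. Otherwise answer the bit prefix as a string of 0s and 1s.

Bit 0: prefix='1' -> emit 'g', reset
Bit 1: prefix='1' -> emit 'g', reset
Bit 2: prefix='0' (no match yet)
Bit 3: prefix='00' (no match yet)
Bit 4: prefix='000' -> emit 'n', reset
Bit 5: prefix='0' (no match yet)
Bit 6: prefix='00' (no match yet)
Bit 7: prefix='001' -> emit 'f', reset
Bit 8: prefix='0' (no match yet)

Answer: 0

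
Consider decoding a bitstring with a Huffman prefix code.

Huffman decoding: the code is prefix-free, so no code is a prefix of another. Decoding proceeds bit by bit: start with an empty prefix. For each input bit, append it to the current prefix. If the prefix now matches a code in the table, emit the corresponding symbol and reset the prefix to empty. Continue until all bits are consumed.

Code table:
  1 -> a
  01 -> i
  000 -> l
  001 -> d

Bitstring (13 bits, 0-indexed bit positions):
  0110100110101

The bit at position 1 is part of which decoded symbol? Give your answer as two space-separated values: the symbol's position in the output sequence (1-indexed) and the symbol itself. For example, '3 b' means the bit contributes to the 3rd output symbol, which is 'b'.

Bit 0: prefix='0' (no match yet)
Bit 1: prefix='01' -> emit 'i', reset
Bit 2: prefix='1' -> emit 'a', reset
Bit 3: prefix='0' (no match yet)
Bit 4: prefix='01' -> emit 'i', reset
Bit 5: prefix='0' (no match yet)

Answer: 1 i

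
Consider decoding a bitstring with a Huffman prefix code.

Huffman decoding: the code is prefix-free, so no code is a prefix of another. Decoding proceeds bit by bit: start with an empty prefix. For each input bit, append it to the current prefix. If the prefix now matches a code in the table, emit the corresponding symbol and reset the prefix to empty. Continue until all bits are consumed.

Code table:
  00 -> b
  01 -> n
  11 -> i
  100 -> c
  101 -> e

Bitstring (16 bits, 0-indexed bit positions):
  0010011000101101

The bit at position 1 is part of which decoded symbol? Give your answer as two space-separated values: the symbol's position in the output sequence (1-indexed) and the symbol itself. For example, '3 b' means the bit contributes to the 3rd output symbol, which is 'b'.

Bit 0: prefix='0' (no match yet)
Bit 1: prefix='00' -> emit 'b', reset
Bit 2: prefix='1' (no match yet)
Bit 3: prefix='10' (no match yet)
Bit 4: prefix='100' -> emit 'c', reset
Bit 5: prefix='1' (no match yet)

Answer: 1 b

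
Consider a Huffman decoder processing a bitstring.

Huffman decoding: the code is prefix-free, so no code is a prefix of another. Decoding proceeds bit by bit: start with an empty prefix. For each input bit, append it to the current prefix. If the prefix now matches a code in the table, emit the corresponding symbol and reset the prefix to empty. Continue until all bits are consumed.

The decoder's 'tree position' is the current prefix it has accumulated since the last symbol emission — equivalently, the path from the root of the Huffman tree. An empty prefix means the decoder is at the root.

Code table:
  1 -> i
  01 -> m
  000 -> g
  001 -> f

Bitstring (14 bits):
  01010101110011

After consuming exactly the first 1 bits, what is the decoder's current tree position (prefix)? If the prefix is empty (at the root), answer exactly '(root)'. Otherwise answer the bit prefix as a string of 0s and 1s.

Answer: 0

Derivation:
Bit 0: prefix='0' (no match yet)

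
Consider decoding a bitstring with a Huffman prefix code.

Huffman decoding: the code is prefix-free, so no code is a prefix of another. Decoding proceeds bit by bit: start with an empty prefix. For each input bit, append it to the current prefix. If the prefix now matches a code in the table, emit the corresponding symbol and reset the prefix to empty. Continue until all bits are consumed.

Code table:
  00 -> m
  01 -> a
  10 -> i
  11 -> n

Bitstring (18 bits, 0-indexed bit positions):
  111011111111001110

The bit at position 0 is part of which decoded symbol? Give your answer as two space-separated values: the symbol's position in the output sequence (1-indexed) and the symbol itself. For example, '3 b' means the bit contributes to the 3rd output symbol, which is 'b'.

Bit 0: prefix='1' (no match yet)
Bit 1: prefix='11' -> emit 'n', reset
Bit 2: prefix='1' (no match yet)
Bit 3: prefix='10' -> emit 'i', reset
Bit 4: prefix='1' (no match yet)

Answer: 1 n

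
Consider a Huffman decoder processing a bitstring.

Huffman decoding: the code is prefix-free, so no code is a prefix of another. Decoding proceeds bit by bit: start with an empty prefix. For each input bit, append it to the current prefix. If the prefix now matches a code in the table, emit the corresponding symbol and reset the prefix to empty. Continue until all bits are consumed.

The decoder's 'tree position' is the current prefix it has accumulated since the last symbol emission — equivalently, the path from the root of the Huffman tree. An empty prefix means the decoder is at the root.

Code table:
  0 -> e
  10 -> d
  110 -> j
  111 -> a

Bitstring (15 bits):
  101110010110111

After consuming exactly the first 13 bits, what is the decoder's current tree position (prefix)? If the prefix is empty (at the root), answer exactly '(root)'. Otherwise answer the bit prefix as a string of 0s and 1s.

Answer: 1

Derivation:
Bit 0: prefix='1' (no match yet)
Bit 1: prefix='10' -> emit 'd', reset
Bit 2: prefix='1' (no match yet)
Bit 3: prefix='11' (no match yet)
Bit 4: prefix='111' -> emit 'a', reset
Bit 5: prefix='0' -> emit 'e', reset
Bit 6: prefix='0' -> emit 'e', reset
Bit 7: prefix='1' (no match yet)
Bit 8: prefix='10' -> emit 'd', reset
Bit 9: prefix='1' (no match yet)
Bit 10: prefix='11' (no match yet)
Bit 11: prefix='110' -> emit 'j', reset
Bit 12: prefix='1' (no match yet)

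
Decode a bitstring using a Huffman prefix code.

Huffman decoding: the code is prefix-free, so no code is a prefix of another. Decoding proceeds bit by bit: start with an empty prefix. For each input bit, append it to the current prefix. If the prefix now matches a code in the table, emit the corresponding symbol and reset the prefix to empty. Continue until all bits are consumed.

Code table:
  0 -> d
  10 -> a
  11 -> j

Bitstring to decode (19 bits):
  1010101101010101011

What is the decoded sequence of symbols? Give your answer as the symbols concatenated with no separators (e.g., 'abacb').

Bit 0: prefix='1' (no match yet)
Bit 1: prefix='10' -> emit 'a', reset
Bit 2: prefix='1' (no match yet)
Bit 3: prefix='10' -> emit 'a', reset
Bit 4: prefix='1' (no match yet)
Bit 5: prefix='10' -> emit 'a', reset
Bit 6: prefix='1' (no match yet)
Bit 7: prefix='11' -> emit 'j', reset
Bit 8: prefix='0' -> emit 'd', reset
Bit 9: prefix='1' (no match yet)
Bit 10: prefix='10' -> emit 'a', reset
Bit 11: prefix='1' (no match yet)
Bit 12: prefix='10' -> emit 'a', reset
Bit 13: prefix='1' (no match yet)
Bit 14: prefix='10' -> emit 'a', reset
Bit 15: prefix='1' (no match yet)
Bit 16: prefix='10' -> emit 'a', reset
Bit 17: prefix='1' (no match yet)
Bit 18: prefix='11' -> emit 'j', reset

Answer: aaajdaaaaj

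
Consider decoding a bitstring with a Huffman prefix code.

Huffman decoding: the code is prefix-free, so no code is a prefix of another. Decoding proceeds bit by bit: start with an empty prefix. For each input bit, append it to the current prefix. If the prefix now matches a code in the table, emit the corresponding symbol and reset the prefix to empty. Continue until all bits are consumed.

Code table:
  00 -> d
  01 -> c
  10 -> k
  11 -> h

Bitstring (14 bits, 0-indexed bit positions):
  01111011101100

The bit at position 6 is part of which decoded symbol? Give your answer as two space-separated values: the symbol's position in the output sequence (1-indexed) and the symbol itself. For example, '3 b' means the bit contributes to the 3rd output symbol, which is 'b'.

Bit 0: prefix='0' (no match yet)
Bit 1: prefix='01' -> emit 'c', reset
Bit 2: prefix='1' (no match yet)
Bit 3: prefix='11' -> emit 'h', reset
Bit 4: prefix='1' (no match yet)
Bit 5: prefix='10' -> emit 'k', reset
Bit 6: prefix='1' (no match yet)
Bit 7: prefix='11' -> emit 'h', reset
Bit 8: prefix='1' (no match yet)
Bit 9: prefix='10' -> emit 'k', reset
Bit 10: prefix='1' (no match yet)

Answer: 4 h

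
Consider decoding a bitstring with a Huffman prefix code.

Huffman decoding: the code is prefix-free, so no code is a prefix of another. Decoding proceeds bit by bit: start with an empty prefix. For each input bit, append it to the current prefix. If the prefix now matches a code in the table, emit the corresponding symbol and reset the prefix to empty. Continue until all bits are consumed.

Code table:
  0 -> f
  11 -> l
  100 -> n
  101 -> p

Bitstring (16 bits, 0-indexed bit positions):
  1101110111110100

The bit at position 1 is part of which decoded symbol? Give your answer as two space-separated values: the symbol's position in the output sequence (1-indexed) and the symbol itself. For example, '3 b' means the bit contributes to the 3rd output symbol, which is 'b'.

Bit 0: prefix='1' (no match yet)
Bit 1: prefix='11' -> emit 'l', reset
Bit 2: prefix='0' -> emit 'f', reset
Bit 3: prefix='1' (no match yet)
Bit 4: prefix='11' -> emit 'l', reset
Bit 5: prefix='1' (no match yet)

Answer: 1 l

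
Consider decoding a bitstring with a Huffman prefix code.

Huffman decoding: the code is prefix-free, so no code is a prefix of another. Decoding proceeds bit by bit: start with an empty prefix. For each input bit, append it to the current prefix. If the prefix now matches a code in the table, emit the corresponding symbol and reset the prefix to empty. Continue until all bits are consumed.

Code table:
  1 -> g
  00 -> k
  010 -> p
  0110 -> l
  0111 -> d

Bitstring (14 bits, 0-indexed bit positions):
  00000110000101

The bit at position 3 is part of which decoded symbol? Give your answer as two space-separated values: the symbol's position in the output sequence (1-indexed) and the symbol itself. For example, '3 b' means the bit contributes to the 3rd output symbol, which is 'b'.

Answer: 2 k

Derivation:
Bit 0: prefix='0' (no match yet)
Bit 1: prefix='00' -> emit 'k', reset
Bit 2: prefix='0' (no match yet)
Bit 3: prefix='00' -> emit 'k', reset
Bit 4: prefix='0' (no match yet)
Bit 5: prefix='01' (no match yet)
Bit 6: prefix='011' (no match yet)
Bit 7: prefix='0110' -> emit 'l', reset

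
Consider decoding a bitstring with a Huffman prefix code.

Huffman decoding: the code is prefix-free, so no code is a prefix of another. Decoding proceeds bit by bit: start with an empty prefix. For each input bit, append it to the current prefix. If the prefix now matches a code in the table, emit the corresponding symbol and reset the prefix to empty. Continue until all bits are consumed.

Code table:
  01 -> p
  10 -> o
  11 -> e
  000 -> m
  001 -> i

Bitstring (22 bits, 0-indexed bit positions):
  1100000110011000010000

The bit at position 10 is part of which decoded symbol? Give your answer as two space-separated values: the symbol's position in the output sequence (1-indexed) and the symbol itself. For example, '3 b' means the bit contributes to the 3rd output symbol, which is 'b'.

Answer: 5 p

Derivation:
Bit 0: prefix='1' (no match yet)
Bit 1: prefix='11' -> emit 'e', reset
Bit 2: prefix='0' (no match yet)
Bit 3: prefix='00' (no match yet)
Bit 4: prefix='000' -> emit 'm', reset
Bit 5: prefix='0' (no match yet)
Bit 6: prefix='00' (no match yet)
Bit 7: prefix='001' -> emit 'i', reset
Bit 8: prefix='1' (no match yet)
Bit 9: prefix='10' -> emit 'o', reset
Bit 10: prefix='0' (no match yet)
Bit 11: prefix='01' -> emit 'p', reset
Bit 12: prefix='1' (no match yet)
Bit 13: prefix='10' -> emit 'o', reset
Bit 14: prefix='0' (no match yet)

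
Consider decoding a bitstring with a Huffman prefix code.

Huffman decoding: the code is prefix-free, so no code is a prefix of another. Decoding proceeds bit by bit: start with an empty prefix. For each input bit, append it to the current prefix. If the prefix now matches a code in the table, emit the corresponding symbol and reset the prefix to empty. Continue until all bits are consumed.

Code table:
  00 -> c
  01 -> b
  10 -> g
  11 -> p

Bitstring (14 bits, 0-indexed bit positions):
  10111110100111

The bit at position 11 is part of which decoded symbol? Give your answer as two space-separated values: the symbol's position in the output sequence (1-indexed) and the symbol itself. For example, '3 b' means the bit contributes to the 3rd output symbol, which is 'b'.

Answer: 6 b

Derivation:
Bit 0: prefix='1' (no match yet)
Bit 1: prefix='10' -> emit 'g', reset
Bit 2: prefix='1' (no match yet)
Bit 3: prefix='11' -> emit 'p', reset
Bit 4: prefix='1' (no match yet)
Bit 5: prefix='11' -> emit 'p', reset
Bit 6: prefix='1' (no match yet)
Bit 7: prefix='10' -> emit 'g', reset
Bit 8: prefix='1' (no match yet)
Bit 9: prefix='10' -> emit 'g', reset
Bit 10: prefix='0' (no match yet)
Bit 11: prefix='01' -> emit 'b', reset
Bit 12: prefix='1' (no match yet)
Bit 13: prefix='11' -> emit 'p', reset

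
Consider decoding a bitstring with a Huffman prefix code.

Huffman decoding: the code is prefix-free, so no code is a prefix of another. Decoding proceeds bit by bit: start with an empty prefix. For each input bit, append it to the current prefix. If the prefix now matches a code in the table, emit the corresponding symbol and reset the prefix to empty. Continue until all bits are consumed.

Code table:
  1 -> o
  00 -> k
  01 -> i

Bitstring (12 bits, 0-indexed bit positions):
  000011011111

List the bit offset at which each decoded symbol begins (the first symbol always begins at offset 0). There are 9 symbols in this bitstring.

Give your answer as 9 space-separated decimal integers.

Answer: 0 2 4 5 6 8 9 10 11

Derivation:
Bit 0: prefix='0' (no match yet)
Bit 1: prefix='00' -> emit 'k', reset
Bit 2: prefix='0' (no match yet)
Bit 3: prefix='00' -> emit 'k', reset
Bit 4: prefix='1' -> emit 'o', reset
Bit 5: prefix='1' -> emit 'o', reset
Bit 6: prefix='0' (no match yet)
Bit 7: prefix='01' -> emit 'i', reset
Bit 8: prefix='1' -> emit 'o', reset
Bit 9: prefix='1' -> emit 'o', reset
Bit 10: prefix='1' -> emit 'o', reset
Bit 11: prefix='1' -> emit 'o', reset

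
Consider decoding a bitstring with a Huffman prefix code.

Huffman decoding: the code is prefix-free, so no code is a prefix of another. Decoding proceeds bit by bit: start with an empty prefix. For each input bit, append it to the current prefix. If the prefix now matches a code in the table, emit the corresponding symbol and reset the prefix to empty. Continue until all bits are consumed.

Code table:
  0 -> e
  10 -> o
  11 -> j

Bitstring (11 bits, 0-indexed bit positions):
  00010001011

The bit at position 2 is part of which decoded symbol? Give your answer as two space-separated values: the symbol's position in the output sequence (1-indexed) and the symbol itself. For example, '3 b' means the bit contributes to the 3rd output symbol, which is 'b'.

Bit 0: prefix='0' -> emit 'e', reset
Bit 1: prefix='0' -> emit 'e', reset
Bit 2: prefix='0' -> emit 'e', reset
Bit 3: prefix='1' (no match yet)
Bit 4: prefix='10' -> emit 'o', reset
Bit 5: prefix='0' -> emit 'e', reset
Bit 6: prefix='0' -> emit 'e', reset

Answer: 3 e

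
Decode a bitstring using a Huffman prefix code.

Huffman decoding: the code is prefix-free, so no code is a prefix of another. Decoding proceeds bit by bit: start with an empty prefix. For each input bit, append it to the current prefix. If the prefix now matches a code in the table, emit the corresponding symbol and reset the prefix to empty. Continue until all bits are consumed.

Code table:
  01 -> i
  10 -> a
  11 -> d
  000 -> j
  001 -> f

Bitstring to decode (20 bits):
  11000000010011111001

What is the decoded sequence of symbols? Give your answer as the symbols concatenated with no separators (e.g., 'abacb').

Bit 0: prefix='1' (no match yet)
Bit 1: prefix='11' -> emit 'd', reset
Bit 2: prefix='0' (no match yet)
Bit 3: prefix='00' (no match yet)
Bit 4: prefix='000' -> emit 'j', reset
Bit 5: prefix='0' (no match yet)
Bit 6: prefix='00' (no match yet)
Bit 7: prefix='000' -> emit 'j', reset
Bit 8: prefix='0' (no match yet)
Bit 9: prefix='01' -> emit 'i', reset
Bit 10: prefix='0' (no match yet)
Bit 11: prefix='00' (no match yet)
Bit 12: prefix='001' -> emit 'f', reset
Bit 13: prefix='1' (no match yet)
Bit 14: prefix='11' -> emit 'd', reset
Bit 15: prefix='1' (no match yet)
Bit 16: prefix='11' -> emit 'd', reset
Bit 17: prefix='0' (no match yet)
Bit 18: prefix='00' (no match yet)
Bit 19: prefix='001' -> emit 'f', reset

Answer: djjifddf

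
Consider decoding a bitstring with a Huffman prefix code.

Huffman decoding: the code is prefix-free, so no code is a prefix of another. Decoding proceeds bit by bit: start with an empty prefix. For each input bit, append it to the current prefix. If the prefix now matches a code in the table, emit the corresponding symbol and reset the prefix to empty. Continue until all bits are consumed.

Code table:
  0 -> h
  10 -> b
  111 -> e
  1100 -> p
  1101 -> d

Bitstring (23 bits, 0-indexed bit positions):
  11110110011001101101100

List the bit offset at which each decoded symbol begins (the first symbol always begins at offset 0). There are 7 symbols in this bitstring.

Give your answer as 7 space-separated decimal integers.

Answer: 0 3 5 9 13 17 19

Derivation:
Bit 0: prefix='1' (no match yet)
Bit 1: prefix='11' (no match yet)
Bit 2: prefix='111' -> emit 'e', reset
Bit 3: prefix='1' (no match yet)
Bit 4: prefix='10' -> emit 'b', reset
Bit 5: prefix='1' (no match yet)
Bit 6: prefix='11' (no match yet)
Bit 7: prefix='110' (no match yet)
Bit 8: prefix='1100' -> emit 'p', reset
Bit 9: prefix='1' (no match yet)
Bit 10: prefix='11' (no match yet)
Bit 11: prefix='110' (no match yet)
Bit 12: prefix='1100' -> emit 'p', reset
Bit 13: prefix='1' (no match yet)
Bit 14: prefix='11' (no match yet)
Bit 15: prefix='110' (no match yet)
Bit 16: prefix='1101' -> emit 'd', reset
Bit 17: prefix='1' (no match yet)
Bit 18: prefix='10' -> emit 'b', reset
Bit 19: prefix='1' (no match yet)
Bit 20: prefix='11' (no match yet)
Bit 21: prefix='110' (no match yet)
Bit 22: prefix='1100' -> emit 'p', reset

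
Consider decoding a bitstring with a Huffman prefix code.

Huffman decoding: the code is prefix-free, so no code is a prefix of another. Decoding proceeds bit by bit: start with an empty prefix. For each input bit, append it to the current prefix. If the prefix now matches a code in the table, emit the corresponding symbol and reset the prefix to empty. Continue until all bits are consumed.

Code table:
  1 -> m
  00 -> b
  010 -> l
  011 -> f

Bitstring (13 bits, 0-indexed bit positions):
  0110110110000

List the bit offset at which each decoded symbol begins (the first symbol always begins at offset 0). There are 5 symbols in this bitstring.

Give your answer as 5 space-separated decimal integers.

Answer: 0 3 6 9 11

Derivation:
Bit 0: prefix='0' (no match yet)
Bit 1: prefix='01' (no match yet)
Bit 2: prefix='011' -> emit 'f', reset
Bit 3: prefix='0' (no match yet)
Bit 4: prefix='01' (no match yet)
Bit 5: prefix='011' -> emit 'f', reset
Bit 6: prefix='0' (no match yet)
Bit 7: prefix='01' (no match yet)
Bit 8: prefix='011' -> emit 'f', reset
Bit 9: prefix='0' (no match yet)
Bit 10: prefix='00' -> emit 'b', reset
Bit 11: prefix='0' (no match yet)
Bit 12: prefix='00' -> emit 'b', reset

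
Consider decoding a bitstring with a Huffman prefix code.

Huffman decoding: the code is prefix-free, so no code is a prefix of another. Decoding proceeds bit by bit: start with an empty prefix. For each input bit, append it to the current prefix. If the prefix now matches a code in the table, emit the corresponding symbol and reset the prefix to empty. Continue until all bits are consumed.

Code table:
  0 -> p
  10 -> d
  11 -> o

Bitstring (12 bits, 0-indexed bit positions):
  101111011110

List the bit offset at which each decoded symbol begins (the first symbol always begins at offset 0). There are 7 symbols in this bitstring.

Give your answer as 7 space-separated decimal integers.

Answer: 0 2 4 6 7 9 11

Derivation:
Bit 0: prefix='1' (no match yet)
Bit 1: prefix='10' -> emit 'd', reset
Bit 2: prefix='1' (no match yet)
Bit 3: prefix='11' -> emit 'o', reset
Bit 4: prefix='1' (no match yet)
Bit 5: prefix='11' -> emit 'o', reset
Bit 6: prefix='0' -> emit 'p', reset
Bit 7: prefix='1' (no match yet)
Bit 8: prefix='11' -> emit 'o', reset
Bit 9: prefix='1' (no match yet)
Bit 10: prefix='11' -> emit 'o', reset
Bit 11: prefix='0' -> emit 'p', reset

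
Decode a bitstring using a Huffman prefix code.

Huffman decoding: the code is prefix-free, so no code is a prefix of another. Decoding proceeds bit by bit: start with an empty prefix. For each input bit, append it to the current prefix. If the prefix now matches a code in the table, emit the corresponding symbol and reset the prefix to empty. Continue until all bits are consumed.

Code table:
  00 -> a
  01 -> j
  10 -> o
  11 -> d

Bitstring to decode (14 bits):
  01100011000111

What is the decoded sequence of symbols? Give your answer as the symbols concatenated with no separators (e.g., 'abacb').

Answer: joadajd

Derivation:
Bit 0: prefix='0' (no match yet)
Bit 1: prefix='01' -> emit 'j', reset
Bit 2: prefix='1' (no match yet)
Bit 3: prefix='10' -> emit 'o', reset
Bit 4: prefix='0' (no match yet)
Bit 5: prefix='00' -> emit 'a', reset
Bit 6: prefix='1' (no match yet)
Bit 7: prefix='11' -> emit 'd', reset
Bit 8: prefix='0' (no match yet)
Bit 9: prefix='00' -> emit 'a', reset
Bit 10: prefix='0' (no match yet)
Bit 11: prefix='01' -> emit 'j', reset
Bit 12: prefix='1' (no match yet)
Bit 13: prefix='11' -> emit 'd', reset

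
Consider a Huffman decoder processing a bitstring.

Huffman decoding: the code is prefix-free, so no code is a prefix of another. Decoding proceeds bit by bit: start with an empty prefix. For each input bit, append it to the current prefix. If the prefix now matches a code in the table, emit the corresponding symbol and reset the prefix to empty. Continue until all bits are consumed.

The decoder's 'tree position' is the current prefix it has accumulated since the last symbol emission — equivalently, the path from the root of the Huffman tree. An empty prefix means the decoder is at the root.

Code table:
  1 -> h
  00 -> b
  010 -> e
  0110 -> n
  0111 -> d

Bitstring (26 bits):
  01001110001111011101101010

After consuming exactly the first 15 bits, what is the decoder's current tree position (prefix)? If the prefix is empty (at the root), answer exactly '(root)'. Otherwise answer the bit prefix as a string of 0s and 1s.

Bit 0: prefix='0' (no match yet)
Bit 1: prefix='01' (no match yet)
Bit 2: prefix='010' -> emit 'e', reset
Bit 3: prefix='0' (no match yet)
Bit 4: prefix='01' (no match yet)
Bit 5: prefix='011' (no match yet)
Bit 6: prefix='0111' -> emit 'd', reset
Bit 7: prefix='0' (no match yet)
Bit 8: prefix='00' -> emit 'b', reset
Bit 9: prefix='0' (no match yet)
Bit 10: prefix='01' (no match yet)
Bit 11: prefix='011' (no match yet)
Bit 12: prefix='0111' -> emit 'd', reset
Bit 13: prefix='1' -> emit 'h', reset
Bit 14: prefix='0' (no match yet)

Answer: 0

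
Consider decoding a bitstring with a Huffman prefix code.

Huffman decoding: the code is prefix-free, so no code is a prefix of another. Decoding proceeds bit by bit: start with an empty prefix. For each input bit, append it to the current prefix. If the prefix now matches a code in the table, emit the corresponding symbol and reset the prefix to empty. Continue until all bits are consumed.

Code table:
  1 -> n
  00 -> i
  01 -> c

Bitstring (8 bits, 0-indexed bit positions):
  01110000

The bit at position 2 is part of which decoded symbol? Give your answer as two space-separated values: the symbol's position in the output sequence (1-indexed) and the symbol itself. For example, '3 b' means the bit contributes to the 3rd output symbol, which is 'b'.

Bit 0: prefix='0' (no match yet)
Bit 1: prefix='01' -> emit 'c', reset
Bit 2: prefix='1' -> emit 'n', reset
Bit 3: prefix='1' -> emit 'n', reset
Bit 4: prefix='0' (no match yet)
Bit 5: prefix='00' -> emit 'i', reset
Bit 6: prefix='0' (no match yet)

Answer: 2 n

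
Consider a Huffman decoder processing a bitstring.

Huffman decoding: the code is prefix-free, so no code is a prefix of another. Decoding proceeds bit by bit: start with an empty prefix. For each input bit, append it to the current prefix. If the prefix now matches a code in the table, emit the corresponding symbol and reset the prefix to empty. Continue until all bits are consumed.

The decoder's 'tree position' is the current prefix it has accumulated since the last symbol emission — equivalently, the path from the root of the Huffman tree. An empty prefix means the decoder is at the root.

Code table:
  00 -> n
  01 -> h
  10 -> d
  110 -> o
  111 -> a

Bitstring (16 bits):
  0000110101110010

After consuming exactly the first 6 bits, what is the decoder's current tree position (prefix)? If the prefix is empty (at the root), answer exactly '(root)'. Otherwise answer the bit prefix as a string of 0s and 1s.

Answer: 11

Derivation:
Bit 0: prefix='0' (no match yet)
Bit 1: prefix='00' -> emit 'n', reset
Bit 2: prefix='0' (no match yet)
Bit 3: prefix='00' -> emit 'n', reset
Bit 4: prefix='1' (no match yet)
Bit 5: prefix='11' (no match yet)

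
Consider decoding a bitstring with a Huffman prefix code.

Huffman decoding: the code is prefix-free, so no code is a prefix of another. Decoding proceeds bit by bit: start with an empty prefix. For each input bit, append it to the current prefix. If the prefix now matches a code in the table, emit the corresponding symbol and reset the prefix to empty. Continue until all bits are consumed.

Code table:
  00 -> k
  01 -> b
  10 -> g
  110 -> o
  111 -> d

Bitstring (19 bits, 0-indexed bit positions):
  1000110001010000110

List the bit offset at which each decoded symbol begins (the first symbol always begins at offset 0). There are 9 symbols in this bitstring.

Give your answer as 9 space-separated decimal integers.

Bit 0: prefix='1' (no match yet)
Bit 1: prefix='10' -> emit 'g', reset
Bit 2: prefix='0' (no match yet)
Bit 3: prefix='00' -> emit 'k', reset
Bit 4: prefix='1' (no match yet)
Bit 5: prefix='11' (no match yet)
Bit 6: prefix='110' -> emit 'o', reset
Bit 7: prefix='0' (no match yet)
Bit 8: prefix='00' -> emit 'k', reset
Bit 9: prefix='1' (no match yet)
Bit 10: prefix='10' -> emit 'g', reset
Bit 11: prefix='1' (no match yet)
Bit 12: prefix='10' -> emit 'g', reset
Bit 13: prefix='0' (no match yet)
Bit 14: prefix='00' -> emit 'k', reset
Bit 15: prefix='0' (no match yet)
Bit 16: prefix='01' -> emit 'b', reset
Bit 17: prefix='1' (no match yet)
Bit 18: prefix='10' -> emit 'g', reset

Answer: 0 2 4 7 9 11 13 15 17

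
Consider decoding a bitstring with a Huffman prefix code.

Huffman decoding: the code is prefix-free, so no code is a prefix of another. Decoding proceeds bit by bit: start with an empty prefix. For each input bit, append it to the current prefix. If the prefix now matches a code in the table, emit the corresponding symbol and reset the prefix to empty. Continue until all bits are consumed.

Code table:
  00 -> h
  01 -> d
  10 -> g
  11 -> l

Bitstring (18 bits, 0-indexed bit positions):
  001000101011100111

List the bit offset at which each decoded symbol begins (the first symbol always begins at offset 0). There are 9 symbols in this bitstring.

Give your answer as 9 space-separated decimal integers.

Bit 0: prefix='0' (no match yet)
Bit 1: prefix='00' -> emit 'h', reset
Bit 2: prefix='1' (no match yet)
Bit 3: prefix='10' -> emit 'g', reset
Bit 4: prefix='0' (no match yet)
Bit 5: prefix='00' -> emit 'h', reset
Bit 6: prefix='1' (no match yet)
Bit 7: prefix='10' -> emit 'g', reset
Bit 8: prefix='1' (no match yet)
Bit 9: prefix='10' -> emit 'g', reset
Bit 10: prefix='1' (no match yet)
Bit 11: prefix='11' -> emit 'l', reset
Bit 12: prefix='1' (no match yet)
Bit 13: prefix='10' -> emit 'g', reset
Bit 14: prefix='0' (no match yet)
Bit 15: prefix='01' -> emit 'd', reset
Bit 16: prefix='1' (no match yet)
Bit 17: prefix='11' -> emit 'l', reset

Answer: 0 2 4 6 8 10 12 14 16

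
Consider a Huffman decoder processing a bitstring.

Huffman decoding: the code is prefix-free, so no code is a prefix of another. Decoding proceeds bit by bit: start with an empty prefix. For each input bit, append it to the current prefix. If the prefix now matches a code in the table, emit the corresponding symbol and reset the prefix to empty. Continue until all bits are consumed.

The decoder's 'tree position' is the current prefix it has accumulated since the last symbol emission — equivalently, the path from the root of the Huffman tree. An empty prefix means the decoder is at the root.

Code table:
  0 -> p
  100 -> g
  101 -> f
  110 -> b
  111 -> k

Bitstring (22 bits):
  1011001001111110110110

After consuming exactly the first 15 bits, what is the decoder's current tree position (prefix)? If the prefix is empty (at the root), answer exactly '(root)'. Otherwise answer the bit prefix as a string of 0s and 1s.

Bit 0: prefix='1' (no match yet)
Bit 1: prefix='10' (no match yet)
Bit 2: prefix='101' -> emit 'f', reset
Bit 3: prefix='1' (no match yet)
Bit 4: prefix='10' (no match yet)
Bit 5: prefix='100' -> emit 'g', reset
Bit 6: prefix='1' (no match yet)
Bit 7: prefix='10' (no match yet)
Bit 8: prefix='100' -> emit 'g', reset
Bit 9: prefix='1' (no match yet)
Bit 10: prefix='11' (no match yet)
Bit 11: prefix='111' -> emit 'k', reset
Bit 12: prefix='1' (no match yet)
Bit 13: prefix='11' (no match yet)
Bit 14: prefix='111' -> emit 'k', reset

Answer: (root)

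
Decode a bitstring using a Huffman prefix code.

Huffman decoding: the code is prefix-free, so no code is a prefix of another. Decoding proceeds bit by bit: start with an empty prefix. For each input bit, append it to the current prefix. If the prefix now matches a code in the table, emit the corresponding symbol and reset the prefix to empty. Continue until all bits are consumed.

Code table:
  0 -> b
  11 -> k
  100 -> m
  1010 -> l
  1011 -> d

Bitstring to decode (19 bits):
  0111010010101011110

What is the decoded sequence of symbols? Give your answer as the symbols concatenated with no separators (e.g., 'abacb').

Answer: bklbldkb

Derivation:
Bit 0: prefix='0' -> emit 'b', reset
Bit 1: prefix='1' (no match yet)
Bit 2: prefix='11' -> emit 'k', reset
Bit 3: prefix='1' (no match yet)
Bit 4: prefix='10' (no match yet)
Bit 5: prefix='101' (no match yet)
Bit 6: prefix='1010' -> emit 'l', reset
Bit 7: prefix='0' -> emit 'b', reset
Bit 8: prefix='1' (no match yet)
Bit 9: prefix='10' (no match yet)
Bit 10: prefix='101' (no match yet)
Bit 11: prefix='1010' -> emit 'l', reset
Bit 12: prefix='1' (no match yet)
Bit 13: prefix='10' (no match yet)
Bit 14: prefix='101' (no match yet)
Bit 15: prefix='1011' -> emit 'd', reset
Bit 16: prefix='1' (no match yet)
Bit 17: prefix='11' -> emit 'k', reset
Bit 18: prefix='0' -> emit 'b', reset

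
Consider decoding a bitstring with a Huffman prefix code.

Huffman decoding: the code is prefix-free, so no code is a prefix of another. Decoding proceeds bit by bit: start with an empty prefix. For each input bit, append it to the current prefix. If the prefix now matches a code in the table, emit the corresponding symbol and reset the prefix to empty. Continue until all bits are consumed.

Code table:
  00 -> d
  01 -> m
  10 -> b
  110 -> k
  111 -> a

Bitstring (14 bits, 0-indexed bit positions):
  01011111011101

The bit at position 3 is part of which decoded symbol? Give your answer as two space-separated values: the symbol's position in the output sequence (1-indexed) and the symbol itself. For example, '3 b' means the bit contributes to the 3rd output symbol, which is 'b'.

Bit 0: prefix='0' (no match yet)
Bit 1: prefix='01' -> emit 'm', reset
Bit 2: prefix='0' (no match yet)
Bit 3: prefix='01' -> emit 'm', reset
Bit 4: prefix='1' (no match yet)
Bit 5: prefix='11' (no match yet)
Bit 6: prefix='111' -> emit 'a', reset
Bit 7: prefix='1' (no match yet)

Answer: 2 m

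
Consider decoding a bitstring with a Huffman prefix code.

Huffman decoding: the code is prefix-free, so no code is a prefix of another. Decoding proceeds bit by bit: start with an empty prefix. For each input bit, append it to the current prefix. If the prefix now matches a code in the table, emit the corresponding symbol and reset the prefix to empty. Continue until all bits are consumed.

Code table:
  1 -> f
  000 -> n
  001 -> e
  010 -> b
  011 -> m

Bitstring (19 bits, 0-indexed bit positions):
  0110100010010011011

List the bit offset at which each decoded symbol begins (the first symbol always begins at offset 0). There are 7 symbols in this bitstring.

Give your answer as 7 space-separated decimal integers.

Answer: 0 3 6 9 12 15 16

Derivation:
Bit 0: prefix='0' (no match yet)
Bit 1: prefix='01' (no match yet)
Bit 2: prefix='011' -> emit 'm', reset
Bit 3: prefix='0' (no match yet)
Bit 4: prefix='01' (no match yet)
Bit 5: prefix='010' -> emit 'b', reset
Bit 6: prefix='0' (no match yet)
Bit 7: prefix='00' (no match yet)
Bit 8: prefix='001' -> emit 'e', reset
Bit 9: prefix='0' (no match yet)
Bit 10: prefix='00' (no match yet)
Bit 11: prefix='001' -> emit 'e', reset
Bit 12: prefix='0' (no match yet)
Bit 13: prefix='00' (no match yet)
Bit 14: prefix='001' -> emit 'e', reset
Bit 15: prefix='1' -> emit 'f', reset
Bit 16: prefix='0' (no match yet)
Bit 17: prefix='01' (no match yet)
Bit 18: prefix='011' -> emit 'm', reset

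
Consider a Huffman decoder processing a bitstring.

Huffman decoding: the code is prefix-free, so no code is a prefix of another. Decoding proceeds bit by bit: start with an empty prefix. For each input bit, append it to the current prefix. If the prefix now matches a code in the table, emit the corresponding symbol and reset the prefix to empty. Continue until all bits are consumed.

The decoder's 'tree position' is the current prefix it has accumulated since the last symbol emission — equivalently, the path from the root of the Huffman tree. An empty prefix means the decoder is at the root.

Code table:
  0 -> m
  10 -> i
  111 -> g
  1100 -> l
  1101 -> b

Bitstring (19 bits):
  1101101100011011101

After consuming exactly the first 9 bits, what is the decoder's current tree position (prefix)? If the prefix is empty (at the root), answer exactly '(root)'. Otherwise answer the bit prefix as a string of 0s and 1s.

Answer: 110

Derivation:
Bit 0: prefix='1' (no match yet)
Bit 1: prefix='11' (no match yet)
Bit 2: prefix='110' (no match yet)
Bit 3: prefix='1101' -> emit 'b', reset
Bit 4: prefix='1' (no match yet)
Bit 5: prefix='10' -> emit 'i', reset
Bit 6: prefix='1' (no match yet)
Bit 7: prefix='11' (no match yet)
Bit 8: prefix='110' (no match yet)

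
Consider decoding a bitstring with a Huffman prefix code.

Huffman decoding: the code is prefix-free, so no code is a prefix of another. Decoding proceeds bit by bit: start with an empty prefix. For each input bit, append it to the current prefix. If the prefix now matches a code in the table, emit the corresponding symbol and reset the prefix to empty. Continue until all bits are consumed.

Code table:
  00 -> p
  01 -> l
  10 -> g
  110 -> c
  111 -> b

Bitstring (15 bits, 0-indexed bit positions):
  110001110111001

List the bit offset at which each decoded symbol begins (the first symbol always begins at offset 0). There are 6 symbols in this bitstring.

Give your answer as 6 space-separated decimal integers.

Bit 0: prefix='1' (no match yet)
Bit 1: prefix='11' (no match yet)
Bit 2: prefix='110' -> emit 'c', reset
Bit 3: prefix='0' (no match yet)
Bit 4: prefix='00' -> emit 'p', reset
Bit 5: prefix='1' (no match yet)
Bit 6: prefix='11' (no match yet)
Bit 7: prefix='111' -> emit 'b', reset
Bit 8: prefix='0' (no match yet)
Bit 9: prefix='01' -> emit 'l', reset
Bit 10: prefix='1' (no match yet)
Bit 11: prefix='11' (no match yet)
Bit 12: prefix='110' -> emit 'c', reset
Bit 13: prefix='0' (no match yet)
Bit 14: prefix='01' -> emit 'l', reset

Answer: 0 3 5 8 10 13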